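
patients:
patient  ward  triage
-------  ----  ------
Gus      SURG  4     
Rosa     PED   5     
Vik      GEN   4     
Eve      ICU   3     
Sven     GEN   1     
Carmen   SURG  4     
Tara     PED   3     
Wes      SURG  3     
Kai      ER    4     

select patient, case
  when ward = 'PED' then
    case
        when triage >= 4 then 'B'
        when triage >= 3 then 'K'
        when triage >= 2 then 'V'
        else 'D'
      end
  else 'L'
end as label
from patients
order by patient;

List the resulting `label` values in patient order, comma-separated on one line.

L, L, L, L, B, L, K, L, L

patient=Carmen: ward='SURG' → outer ELSE → L
patient=Eve: ward='ICU' → outer ELSE → L
patient=Gus: ward='SURG' → outer ELSE → L
patient=Kai: ward='ER' → outer ELSE → L
patient=Rosa: ward='PED' → inner[triage >= 4] → B
patient=Sven: ward='GEN' → outer ELSE → L
patient=Tara: ward='PED' → inner[triage >= 3] → K
patient=Vik: ward='GEN' → outer ELSE → L
patient=Wes: ward='SURG' → outer ELSE → L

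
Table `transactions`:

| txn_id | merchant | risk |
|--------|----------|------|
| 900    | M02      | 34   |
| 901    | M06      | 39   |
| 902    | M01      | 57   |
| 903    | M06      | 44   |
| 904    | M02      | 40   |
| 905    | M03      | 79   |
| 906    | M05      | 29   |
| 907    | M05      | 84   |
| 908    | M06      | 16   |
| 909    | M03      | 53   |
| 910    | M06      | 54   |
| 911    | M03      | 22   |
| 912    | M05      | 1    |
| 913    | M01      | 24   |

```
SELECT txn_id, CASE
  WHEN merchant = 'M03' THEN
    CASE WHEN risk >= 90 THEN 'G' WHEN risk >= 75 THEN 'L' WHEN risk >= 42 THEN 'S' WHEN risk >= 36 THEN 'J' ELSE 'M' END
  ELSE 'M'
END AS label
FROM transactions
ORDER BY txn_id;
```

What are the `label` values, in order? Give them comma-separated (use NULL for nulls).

M, M, M, M, M, L, M, M, M, S, M, M, M, M

txn_id=900: merchant='M02' → outer ELSE → M
txn_id=901: merchant='M06' → outer ELSE → M
txn_id=902: merchant='M01' → outer ELSE → M
txn_id=903: merchant='M06' → outer ELSE → M
txn_id=904: merchant='M02' → outer ELSE → M
txn_id=905: merchant='M03' → inner[risk >= 75] → L
txn_id=906: merchant='M05' → outer ELSE → M
txn_id=907: merchant='M05' → outer ELSE → M
txn_id=908: merchant='M06' → outer ELSE → M
txn_id=909: merchant='M03' → inner[risk >= 42] → S
txn_id=910: merchant='M06' → outer ELSE → M
txn_id=911: merchant='M03' → inner[ELSE] → M
txn_id=912: merchant='M05' → outer ELSE → M
txn_id=913: merchant='M01' → outer ELSE → M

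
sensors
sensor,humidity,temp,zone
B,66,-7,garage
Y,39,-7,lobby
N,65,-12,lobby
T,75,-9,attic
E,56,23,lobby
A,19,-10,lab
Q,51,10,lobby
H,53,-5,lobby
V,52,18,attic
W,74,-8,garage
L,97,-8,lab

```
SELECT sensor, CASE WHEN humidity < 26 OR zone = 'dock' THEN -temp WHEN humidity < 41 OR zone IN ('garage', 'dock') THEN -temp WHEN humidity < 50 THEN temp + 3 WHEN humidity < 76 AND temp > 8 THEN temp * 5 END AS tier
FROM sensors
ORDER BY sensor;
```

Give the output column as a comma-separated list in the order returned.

10, 7, 115, NULL, NULL, NULL, 50, NULL, 90, 8, 7

sensor=A: humidity < 26 OR zone = 'dock' → 10
sensor=B: humidity < 41 OR zone IN ('garage', 'dock') → 7
sensor=E: humidity < 76 AND temp > 8 → 115
sensor=H: (no match → NULL) → NULL
sensor=L: (no match → NULL) → NULL
sensor=N: (no match → NULL) → NULL
sensor=Q: humidity < 76 AND temp > 8 → 50
sensor=T: (no match → NULL) → NULL
sensor=V: humidity < 76 AND temp > 8 → 90
sensor=W: humidity < 41 OR zone IN ('garage', 'dock') → 8
sensor=Y: humidity < 41 OR zone IN ('garage', 'dock') → 7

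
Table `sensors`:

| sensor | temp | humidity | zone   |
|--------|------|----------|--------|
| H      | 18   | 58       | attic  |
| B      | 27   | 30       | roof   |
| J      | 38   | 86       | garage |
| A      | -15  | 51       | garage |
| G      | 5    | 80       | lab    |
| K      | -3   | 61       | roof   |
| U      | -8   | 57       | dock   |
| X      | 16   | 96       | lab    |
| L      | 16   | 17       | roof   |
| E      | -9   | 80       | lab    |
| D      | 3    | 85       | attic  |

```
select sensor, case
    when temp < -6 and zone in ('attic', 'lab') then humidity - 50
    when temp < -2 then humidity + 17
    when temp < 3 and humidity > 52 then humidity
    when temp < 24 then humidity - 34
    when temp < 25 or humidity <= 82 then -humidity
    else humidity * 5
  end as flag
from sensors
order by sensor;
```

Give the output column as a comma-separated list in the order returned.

sensor=A: temp < -2 → 68
sensor=B: temp < 25 or humidity <= 82 → -30
sensor=D: temp < 24 → 51
sensor=E: temp < -6 and zone in ('attic', 'lab') → 30
sensor=G: temp < 24 → 46
sensor=H: temp < 24 → 24
sensor=J: ELSE → 430
sensor=K: temp < -2 → 78
sensor=L: temp < 24 → -17
sensor=U: temp < -2 → 74
sensor=X: temp < 24 → 62

68, -30, 51, 30, 46, 24, 430, 78, -17, 74, 62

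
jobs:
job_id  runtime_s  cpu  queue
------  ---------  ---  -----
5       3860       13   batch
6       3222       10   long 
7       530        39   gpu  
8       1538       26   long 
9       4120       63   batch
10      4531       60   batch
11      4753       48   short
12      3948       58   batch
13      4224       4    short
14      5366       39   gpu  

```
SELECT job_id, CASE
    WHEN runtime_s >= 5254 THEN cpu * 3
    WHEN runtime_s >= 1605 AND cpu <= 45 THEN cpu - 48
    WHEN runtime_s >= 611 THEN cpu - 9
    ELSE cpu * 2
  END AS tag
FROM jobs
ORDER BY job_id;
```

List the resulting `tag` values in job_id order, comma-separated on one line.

job_id=5: runtime_s >= 1605 AND cpu <= 45 → -35
job_id=6: runtime_s >= 1605 AND cpu <= 45 → -38
job_id=7: ELSE → 78
job_id=8: runtime_s >= 611 → 17
job_id=9: runtime_s >= 611 → 54
job_id=10: runtime_s >= 611 → 51
job_id=11: runtime_s >= 611 → 39
job_id=12: runtime_s >= 611 → 49
job_id=13: runtime_s >= 1605 AND cpu <= 45 → -44
job_id=14: runtime_s >= 5254 → 117

-35, -38, 78, 17, 54, 51, 39, 49, -44, 117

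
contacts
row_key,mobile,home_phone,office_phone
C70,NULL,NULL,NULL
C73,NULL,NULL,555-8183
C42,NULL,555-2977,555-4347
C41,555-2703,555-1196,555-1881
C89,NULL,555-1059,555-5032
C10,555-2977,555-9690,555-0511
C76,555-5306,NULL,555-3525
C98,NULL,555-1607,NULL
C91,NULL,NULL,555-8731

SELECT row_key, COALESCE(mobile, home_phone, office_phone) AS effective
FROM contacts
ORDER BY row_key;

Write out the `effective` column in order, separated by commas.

row_key=C10: mobile=555-2977 → 555-2977
row_key=C41: mobile=555-2703 → 555-2703
row_key=C42: mobile=NULL, home_phone=555-2977 → 555-2977
row_key=C70: mobile=NULL, home_phone=NULL, office_phone=NULL (all NULL) → NULL
row_key=C73: mobile=NULL, home_phone=NULL, office_phone=555-8183 → 555-8183
row_key=C76: mobile=555-5306 → 555-5306
row_key=C89: mobile=NULL, home_phone=555-1059 → 555-1059
row_key=C91: mobile=NULL, home_phone=NULL, office_phone=555-8731 → 555-8731
row_key=C98: mobile=NULL, home_phone=555-1607 → 555-1607

555-2977, 555-2703, 555-2977, NULL, 555-8183, 555-5306, 555-1059, 555-8731, 555-1607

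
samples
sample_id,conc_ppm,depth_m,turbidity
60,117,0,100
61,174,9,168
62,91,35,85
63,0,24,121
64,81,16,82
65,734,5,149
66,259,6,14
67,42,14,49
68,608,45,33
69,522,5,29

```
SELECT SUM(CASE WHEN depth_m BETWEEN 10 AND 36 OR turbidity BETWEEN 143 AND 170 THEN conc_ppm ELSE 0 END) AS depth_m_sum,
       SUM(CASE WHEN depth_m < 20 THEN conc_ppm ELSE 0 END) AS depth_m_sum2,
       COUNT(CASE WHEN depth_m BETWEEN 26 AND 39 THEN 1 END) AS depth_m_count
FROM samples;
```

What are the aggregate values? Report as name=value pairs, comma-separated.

[depth_m_sum: depth_m BETWEEN 10 AND 36 OR turbidity BETWEEN 143 AND 170]
sample_id=60: ✗
sample_id=61: ✓ → 174
sample_id=62: ✓ → 91
sample_id=63: ✓ → 0
sample_id=64: ✓ → 81
sample_id=65: ✓ → 734
sample_id=66: ✗
sample_id=67: ✓ → 42
sample_id=68: ✗
sample_id=69: ✗
depth_m_sum = 174 + 91 + 81 + 734 + 42 = 1122
—
[depth_m_sum2: depth_m < 20]
sample_id=60: ✓ → 117
sample_id=61: ✓ → 174
sample_id=62: ✗
sample_id=63: ✗
sample_id=64: ✓ → 81
sample_id=65: ✓ → 734
sample_id=66: ✓ → 259
sample_id=67: ✓ → 42
sample_id=68: ✗
sample_id=69: ✓ → 522
depth_m_sum2 = 117 + 174 + 81 + 734 + 259 + 42 + 522 = 1929
—
[depth_m_count: depth_m BETWEEN 26 AND 39]
sample_id=60: ✗
sample_id=61: ✗
sample_id=62: ✓ → 1
sample_id=63: ✗
sample_id=64: ✗
sample_id=65: ✗
sample_id=66: ✗
sample_id=67: ✗
sample_id=68: ✗
sample_id=69: ✗
depth_m_count = COUNT(1) = 1

depth_m_sum=1122, depth_m_sum2=1929, depth_m_count=1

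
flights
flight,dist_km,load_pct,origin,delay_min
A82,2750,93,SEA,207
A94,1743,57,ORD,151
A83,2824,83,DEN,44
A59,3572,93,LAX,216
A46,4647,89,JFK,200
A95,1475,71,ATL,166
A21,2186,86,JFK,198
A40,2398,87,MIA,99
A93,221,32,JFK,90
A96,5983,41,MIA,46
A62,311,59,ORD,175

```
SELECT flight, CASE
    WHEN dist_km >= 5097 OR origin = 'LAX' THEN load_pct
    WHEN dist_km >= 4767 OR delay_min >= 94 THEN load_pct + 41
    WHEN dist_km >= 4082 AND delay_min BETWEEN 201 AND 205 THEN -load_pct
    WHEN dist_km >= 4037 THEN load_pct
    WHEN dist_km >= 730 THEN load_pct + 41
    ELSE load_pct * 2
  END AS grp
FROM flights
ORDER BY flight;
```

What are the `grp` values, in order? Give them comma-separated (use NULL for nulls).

flight=A21: dist_km >= 4767 OR delay_min >= 94 → 127
flight=A40: dist_km >= 4767 OR delay_min >= 94 → 128
flight=A46: dist_km >= 4767 OR delay_min >= 94 → 130
flight=A59: dist_km >= 5097 OR origin = 'LAX' → 93
flight=A62: dist_km >= 4767 OR delay_min >= 94 → 100
flight=A82: dist_km >= 4767 OR delay_min >= 94 → 134
flight=A83: dist_km >= 730 → 124
flight=A93: ELSE → 64
flight=A94: dist_km >= 4767 OR delay_min >= 94 → 98
flight=A95: dist_km >= 4767 OR delay_min >= 94 → 112
flight=A96: dist_km >= 5097 OR origin = 'LAX' → 41

127, 128, 130, 93, 100, 134, 124, 64, 98, 112, 41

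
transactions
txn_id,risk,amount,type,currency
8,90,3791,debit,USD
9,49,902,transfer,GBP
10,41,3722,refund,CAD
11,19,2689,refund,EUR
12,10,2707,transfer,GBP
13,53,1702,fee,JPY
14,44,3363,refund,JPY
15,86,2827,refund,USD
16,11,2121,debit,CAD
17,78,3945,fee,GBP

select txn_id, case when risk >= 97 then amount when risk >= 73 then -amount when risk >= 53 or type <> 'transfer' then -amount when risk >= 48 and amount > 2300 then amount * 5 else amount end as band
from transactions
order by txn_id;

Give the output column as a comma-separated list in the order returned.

-3791, 902, -3722, -2689, 2707, -1702, -3363, -2827, -2121, -3945

txn_id=8: risk >= 73 → -3791
txn_id=9: ELSE → 902
txn_id=10: risk >= 53 or type <> 'transfer' → -3722
txn_id=11: risk >= 53 or type <> 'transfer' → -2689
txn_id=12: ELSE → 2707
txn_id=13: risk >= 53 or type <> 'transfer' → -1702
txn_id=14: risk >= 53 or type <> 'transfer' → -3363
txn_id=15: risk >= 73 → -2827
txn_id=16: risk >= 53 or type <> 'transfer' → -2121
txn_id=17: risk >= 73 → -3945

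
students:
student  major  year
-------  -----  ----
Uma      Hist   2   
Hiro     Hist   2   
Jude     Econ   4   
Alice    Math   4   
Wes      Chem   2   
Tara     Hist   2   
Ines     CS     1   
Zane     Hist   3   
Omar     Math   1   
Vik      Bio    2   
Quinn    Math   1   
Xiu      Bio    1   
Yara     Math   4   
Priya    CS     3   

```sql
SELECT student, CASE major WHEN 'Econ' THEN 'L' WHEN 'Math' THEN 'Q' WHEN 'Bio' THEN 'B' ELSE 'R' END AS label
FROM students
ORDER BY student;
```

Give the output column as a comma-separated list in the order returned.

Q, R, R, L, Q, R, Q, R, R, B, R, B, Q, R

student=Alice: major='Math' → Q
student=Hiro: ELSE → R
student=Ines: ELSE → R
student=Jude: major='Econ' → L
student=Omar: major='Math' → Q
student=Priya: ELSE → R
student=Quinn: major='Math' → Q
student=Tara: ELSE → R
student=Uma: ELSE → R
student=Vik: major='Bio' → B
student=Wes: ELSE → R
student=Xiu: major='Bio' → B
student=Yara: major='Math' → Q
student=Zane: ELSE → R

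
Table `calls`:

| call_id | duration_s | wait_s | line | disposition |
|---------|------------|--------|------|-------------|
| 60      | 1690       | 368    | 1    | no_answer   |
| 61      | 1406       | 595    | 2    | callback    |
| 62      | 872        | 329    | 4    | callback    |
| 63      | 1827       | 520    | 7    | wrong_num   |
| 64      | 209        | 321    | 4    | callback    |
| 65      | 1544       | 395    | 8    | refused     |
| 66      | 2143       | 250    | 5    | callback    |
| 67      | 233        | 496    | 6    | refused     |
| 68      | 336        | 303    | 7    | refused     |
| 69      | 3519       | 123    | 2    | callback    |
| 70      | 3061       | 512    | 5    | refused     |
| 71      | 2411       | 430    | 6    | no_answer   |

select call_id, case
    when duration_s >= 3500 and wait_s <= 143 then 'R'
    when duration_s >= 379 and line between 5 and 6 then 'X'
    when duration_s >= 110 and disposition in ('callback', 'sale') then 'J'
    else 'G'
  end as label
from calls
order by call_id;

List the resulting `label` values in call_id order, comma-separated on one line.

G, J, J, G, J, G, X, G, G, R, X, X

call_id=60: ELSE → G
call_id=61: duration_s >= 110 and disposition in ('callback', 'sale') → J
call_id=62: duration_s >= 110 and disposition in ('callback', 'sale') → J
call_id=63: ELSE → G
call_id=64: duration_s >= 110 and disposition in ('callback', 'sale') → J
call_id=65: ELSE → G
call_id=66: duration_s >= 379 and line between 5 and 6 → X
call_id=67: ELSE → G
call_id=68: ELSE → G
call_id=69: duration_s >= 3500 and wait_s <= 143 → R
call_id=70: duration_s >= 379 and line between 5 and 6 → X
call_id=71: duration_s >= 379 and line between 5 and 6 → X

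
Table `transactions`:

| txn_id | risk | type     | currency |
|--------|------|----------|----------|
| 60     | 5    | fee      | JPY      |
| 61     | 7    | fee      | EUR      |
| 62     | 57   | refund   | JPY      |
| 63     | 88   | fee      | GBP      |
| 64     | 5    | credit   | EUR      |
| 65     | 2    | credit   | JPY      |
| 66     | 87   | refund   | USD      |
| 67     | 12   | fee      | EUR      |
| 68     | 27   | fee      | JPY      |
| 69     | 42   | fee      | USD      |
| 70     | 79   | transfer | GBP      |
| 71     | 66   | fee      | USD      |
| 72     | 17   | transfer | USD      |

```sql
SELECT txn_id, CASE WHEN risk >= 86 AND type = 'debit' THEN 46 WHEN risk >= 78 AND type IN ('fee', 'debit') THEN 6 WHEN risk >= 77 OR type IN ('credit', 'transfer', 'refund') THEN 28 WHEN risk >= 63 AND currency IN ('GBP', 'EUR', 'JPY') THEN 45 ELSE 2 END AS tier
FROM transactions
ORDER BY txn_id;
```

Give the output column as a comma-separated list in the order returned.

2, 2, 28, 6, 28, 28, 28, 2, 2, 2, 28, 2, 28

txn_id=60: ELSE → 2
txn_id=61: ELSE → 2
txn_id=62: risk >= 77 OR type IN ('credit', 'transfer', 'refund') → 28
txn_id=63: risk >= 78 AND type IN ('fee', 'debit') → 6
txn_id=64: risk >= 77 OR type IN ('credit', 'transfer', 'refund') → 28
txn_id=65: risk >= 77 OR type IN ('credit', 'transfer', 'refund') → 28
txn_id=66: risk >= 77 OR type IN ('credit', 'transfer', 'refund') → 28
txn_id=67: ELSE → 2
txn_id=68: ELSE → 2
txn_id=69: ELSE → 2
txn_id=70: risk >= 77 OR type IN ('credit', 'transfer', 'refund') → 28
txn_id=71: ELSE → 2
txn_id=72: risk >= 77 OR type IN ('credit', 'transfer', 'refund') → 28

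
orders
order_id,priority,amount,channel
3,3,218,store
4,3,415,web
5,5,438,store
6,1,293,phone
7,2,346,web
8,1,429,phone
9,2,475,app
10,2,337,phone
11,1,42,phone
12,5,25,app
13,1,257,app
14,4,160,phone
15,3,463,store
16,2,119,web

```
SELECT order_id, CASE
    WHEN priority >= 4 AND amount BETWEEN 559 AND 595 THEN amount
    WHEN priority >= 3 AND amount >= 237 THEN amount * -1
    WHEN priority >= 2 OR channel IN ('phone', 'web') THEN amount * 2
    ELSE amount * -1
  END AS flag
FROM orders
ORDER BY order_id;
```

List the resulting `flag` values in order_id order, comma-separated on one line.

436, -415, -438, 586, 692, 858, 950, 674, 84, 50, -257, 320, -463, 238

order_id=3: priority >= 2 OR channel IN ('phone', 'web') → 436
order_id=4: priority >= 3 AND amount >= 237 → -415
order_id=5: priority >= 3 AND amount >= 237 → -438
order_id=6: priority >= 2 OR channel IN ('phone', 'web') → 586
order_id=7: priority >= 2 OR channel IN ('phone', 'web') → 692
order_id=8: priority >= 2 OR channel IN ('phone', 'web') → 858
order_id=9: priority >= 2 OR channel IN ('phone', 'web') → 950
order_id=10: priority >= 2 OR channel IN ('phone', 'web') → 674
order_id=11: priority >= 2 OR channel IN ('phone', 'web') → 84
order_id=12: priority >= 2 OR channel IN ('phone', 'web') → 50
order_id=13: ELSE → -257
order_id=14: priority >= 2 OR channel IN ('phone', 'web') → 320
order_id=15: priority >= 3 AND amount >= 237 → -463
order_id=16: priority >= 2 OR channel IN ('phone', 'web') → 238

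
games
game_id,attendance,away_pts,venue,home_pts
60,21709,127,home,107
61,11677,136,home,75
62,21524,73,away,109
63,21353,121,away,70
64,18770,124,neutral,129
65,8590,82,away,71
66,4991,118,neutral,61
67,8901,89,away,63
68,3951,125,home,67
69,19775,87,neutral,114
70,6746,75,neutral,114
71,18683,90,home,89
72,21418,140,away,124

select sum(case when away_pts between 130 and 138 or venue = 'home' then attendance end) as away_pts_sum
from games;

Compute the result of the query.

56020

game_id=60: ✓ → 21709
game_id=61: ✓ → 11677
game_id=62: ✗
game_id=63: ✗
game_id=64: ✗
game_id=65: ✗
game_id=66: ✗
game_id=67: ✗
game_id=68: ✓ → 3951
game_id=69: ✗
game_id=70: ✗
game_id=71: ✓ → 18683
game_id=72: ✗
away_pts_sum = 21709 + 11677 + 3951 + 18683 = 56020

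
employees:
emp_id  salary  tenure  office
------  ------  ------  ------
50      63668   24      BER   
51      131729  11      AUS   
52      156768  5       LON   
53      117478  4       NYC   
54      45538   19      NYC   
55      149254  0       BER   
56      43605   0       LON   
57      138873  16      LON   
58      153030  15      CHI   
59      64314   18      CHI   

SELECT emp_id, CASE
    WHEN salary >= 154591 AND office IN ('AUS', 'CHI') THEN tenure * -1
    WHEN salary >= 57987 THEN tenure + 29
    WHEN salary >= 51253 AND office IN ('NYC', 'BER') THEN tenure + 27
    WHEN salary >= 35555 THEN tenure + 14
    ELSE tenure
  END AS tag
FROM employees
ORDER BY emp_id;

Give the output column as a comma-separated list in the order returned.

53, 40, 34, 33, 33, 29, 14, 45, 44, 47

emp_id=50: salary >= 57987 → 53
emp_id=51: salary >= 57987 → 40
emp_id=52: salary >= 57987 → 34
emp_id=53: salary >= 57987 → 33
emp_id=54: salary >= 35555 → 33
emp_id=55: salary >= 57987 → 29
emp_id=56: salary >= 35555 → 14
emp_id=57: salary >= 57987 → 45
emp_id=58: salary >= 57987 → 44
emp_id=59: salary >= 57987 → 47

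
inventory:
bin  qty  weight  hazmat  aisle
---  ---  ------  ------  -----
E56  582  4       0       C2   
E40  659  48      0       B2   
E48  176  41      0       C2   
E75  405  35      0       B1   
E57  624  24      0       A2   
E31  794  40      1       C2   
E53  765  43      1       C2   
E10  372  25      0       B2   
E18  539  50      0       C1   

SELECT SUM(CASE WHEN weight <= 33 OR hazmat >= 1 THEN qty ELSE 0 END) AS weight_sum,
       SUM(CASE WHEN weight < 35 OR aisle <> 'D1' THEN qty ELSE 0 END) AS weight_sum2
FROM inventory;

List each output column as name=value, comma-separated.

[weight_sum: weight <= 33 OR hazmat >= 1]
bin=E56: ✓ → 582
bin=E40: ✗
bin=E48: ✗
bin=E75: ✗
bin=E57: ✓ → 624
bin=E31: ✓ → 794
bin=E53: ✓ → 765
bin=E10: ✓ → 372
bin=E18: ✗
weight_sum = 582 + 624 + 794 + 765 + 372 = 3137
—
[weight_sum2: weight < 35 OR aisle <> 'D1']
bin=E56: ✓ → 582
bin=E40: ✓ → 659
bin=E48: ✓ → 176
bin=E75: ✓ → 405
bin=E57: ✓ → 624
bin=E31: ✓ → 794
bin=E53: ✓ → 765
bin=E10: ✓ → 372
bin=E18: ✓ → 539
weight_sum2 = 582 + 659 + 176 + 405 + 624 + 794 + 765 + 372 + 539 = 4916

weight_sum=3137, weight_sum2=4916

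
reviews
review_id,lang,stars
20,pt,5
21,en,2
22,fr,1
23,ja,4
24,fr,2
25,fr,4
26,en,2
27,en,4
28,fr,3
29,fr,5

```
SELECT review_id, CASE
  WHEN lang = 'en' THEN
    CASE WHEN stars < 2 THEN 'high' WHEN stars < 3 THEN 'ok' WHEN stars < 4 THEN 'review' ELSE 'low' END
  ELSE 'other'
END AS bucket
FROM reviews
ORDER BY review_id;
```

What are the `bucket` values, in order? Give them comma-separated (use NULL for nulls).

other, ok, other, other, other, other, ok, low, other, other

review_id=20: lang='pt' → outer ELSE → other
review_id=21: lang='en' → inner[stars < 3] → ok
review_id=22: lang='fr' → outer ELSE → other
review_id=23: lang='ja' → outer ELSE → other
review_id=24: lang='fr' → outer ELSE → other
review_id=25: lang='fr' → outer ELSE → other
review_id=26: lang='en' → inner[stars < 3] → ok
review_id=27: lang='en' → inner[ELSE] → low
review_id=28: lang='fr' → outer ELSE → other
review_id=29: lang='fr' → outer ELSE → other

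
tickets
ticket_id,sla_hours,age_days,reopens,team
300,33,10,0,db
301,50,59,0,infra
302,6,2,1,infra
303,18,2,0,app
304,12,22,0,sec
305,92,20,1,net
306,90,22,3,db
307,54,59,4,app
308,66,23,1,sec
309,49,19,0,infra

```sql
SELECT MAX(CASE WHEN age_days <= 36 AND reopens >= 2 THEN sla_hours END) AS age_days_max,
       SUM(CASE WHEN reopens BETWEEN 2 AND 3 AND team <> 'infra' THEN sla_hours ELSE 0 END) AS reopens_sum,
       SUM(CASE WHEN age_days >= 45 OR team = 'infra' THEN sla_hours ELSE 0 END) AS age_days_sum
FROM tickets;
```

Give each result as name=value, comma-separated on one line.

[age_days_max: age_days <= 36 AND reopens >= 2]
ticket_id=300: ✗
ticket_id=301: ✗
ticket_id=302: ✗
ticket_id=303: ✗
ticket_id=304: ✗
ticket_id=305: ✗
ticket_id=306: ✓ → 90
ticket_id=307: ✗
ticket_id=308: ✗
ticket_id=309: ✗
age_days_max = MAX(90) = 90
—
[reopens_sum: reopens BETWEEN 2 AND 3 AND team <> 'infra']
ticket_id=300: ✗
ticket_id=301: ✗
ticket_id=302: ✗
ticket_id=303: ✗
ticket_id=304: ✗
ticket_id=305: ✗
ticket_id=306: ✓ → 90
ticket_id=307: ✗
ticket_id=308: ✗
ticket_id=309: ✗
reopens_sum = 90
—
[age_days_sum: age_days >= 45 OR team = 'infra']
ticket_id=300: ✗
ticket_id=301: ✓ → 50
ticket_id=302: ✓ → 6
ticket_id=303: ✗
ticket_id=304: ✗
ticket_id=305: ✗
ticket_id=306: ✗
ticket_id=307: ✓ → 54
ticket_id=308: ✗
ticket_id=309: ✓ → 49
age_days_sum = 50 + 6 + 54 + 49 = 159

age_days_max=90, reopens_sum=90, age_days_sum=159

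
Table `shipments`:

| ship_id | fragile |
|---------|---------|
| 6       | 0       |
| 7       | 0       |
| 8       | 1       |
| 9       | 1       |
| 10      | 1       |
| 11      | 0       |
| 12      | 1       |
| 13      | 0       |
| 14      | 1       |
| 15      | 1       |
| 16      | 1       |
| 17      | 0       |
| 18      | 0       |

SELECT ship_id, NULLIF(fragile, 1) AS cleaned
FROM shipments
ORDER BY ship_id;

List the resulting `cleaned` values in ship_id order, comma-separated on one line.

0, 0, NULL, NULL, NULL, 0, NULL, 0, NULL, NULL, NULL, 0, 0

ship_id=6: fragile=0 vs 1: differ → 0
ship_id=7: fragile=0 vs 1: differ → 0
ship_id=8: fragile=1 vs 1: equal → NULL
ship_id=9: fragile=1 vs 1: equal → NULL
ship_id=10: fragile=1 vs 1: equal → NULL
ship_id=11: fragile=0 vs 1: differ → 0
ship_id=12: fragile=1 vs 1: equal → NULL
ship_id=13: fragile=0 vs 1: differ → 0
ship_id=14: fragile=1 vs 1: equal → NULL
ship_id=15: fragile=1 vs 1: equal → NULL
ship_id=16: fragile=1 vs 1: equal → NULL
ship_id=17: fragile=0 vs 1: differ → 0
ship_id=18: fragile=0 vs 1: differ → 0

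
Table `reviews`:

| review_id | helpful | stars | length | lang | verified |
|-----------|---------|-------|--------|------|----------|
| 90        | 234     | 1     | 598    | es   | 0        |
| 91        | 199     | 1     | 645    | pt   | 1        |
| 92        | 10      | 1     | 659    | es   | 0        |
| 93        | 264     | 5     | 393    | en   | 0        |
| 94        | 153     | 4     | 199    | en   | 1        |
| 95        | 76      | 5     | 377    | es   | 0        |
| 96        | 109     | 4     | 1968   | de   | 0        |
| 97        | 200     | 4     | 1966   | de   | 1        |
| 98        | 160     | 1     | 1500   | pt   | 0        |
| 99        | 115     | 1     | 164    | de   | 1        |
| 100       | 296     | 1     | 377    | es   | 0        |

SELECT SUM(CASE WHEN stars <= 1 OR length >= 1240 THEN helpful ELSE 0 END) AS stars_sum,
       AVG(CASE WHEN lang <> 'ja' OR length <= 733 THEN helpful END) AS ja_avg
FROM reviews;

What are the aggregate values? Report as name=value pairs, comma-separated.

[stars_sum: stars <= 1 OR length >= 1240]
review_id=90: ✓ → 234
review_id=91: ✓ → 199
review_id=92: ✓ → 10
review_id=93: ✗
review_id=94: ✗
review_id=95: ✗
review_id=96: ✓ → 109
review_id=97: ✓ → 200
review_id=98: ✓ → 160
review_id=99: ✓ → 115
review_id=100: ✓ → 296
stars_sum = 234 + 199 + 10 + 109 + 200 + 160 + 115 + 296 = 1323
—
[ja_avg: lang <> 'ja' OR length <= 733]
review_id=90: ✓ → 234
review_id=91: ✓ → 199
review_id=92: ✓ → 10
review_id=93: ✓ → 264
review_id=94: ✓ → 153
review_id=95: ✓ → 76
review_id=96: ✓ → 109
review_id=97: ✓ → 200
review_id=98: ✓ → 160
review_id=99: ✓ → 115
review_id=100: ✓ → 296
ja_avg = (234 + 199 + 10 + 264 + 153 + 76 + 109 + 200 + 160 + 115 + 296) / 11 = 165.0909090909

stars_sum=1323, ja_avg=165.0909090909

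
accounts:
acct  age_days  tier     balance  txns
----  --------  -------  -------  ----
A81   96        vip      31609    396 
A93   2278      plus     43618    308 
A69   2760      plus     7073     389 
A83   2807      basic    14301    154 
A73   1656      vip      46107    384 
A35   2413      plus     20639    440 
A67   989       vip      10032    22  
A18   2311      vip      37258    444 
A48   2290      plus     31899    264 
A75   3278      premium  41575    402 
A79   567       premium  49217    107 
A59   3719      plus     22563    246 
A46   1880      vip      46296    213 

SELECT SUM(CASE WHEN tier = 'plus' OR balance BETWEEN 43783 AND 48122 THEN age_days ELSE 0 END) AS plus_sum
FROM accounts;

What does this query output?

acct=A81: ✗
acct=A93: ✓ → 2278
acct=A69: ✓ → 2760
acct=A83: ✗
acct=A73: ✓ → 1656
acct=A35: ✓ → 2413
acct=A67: ✗
acct=A18: ✗
acct=A48: ✓ → 2290
acct=A75: ✗
acct=A79: ✗
acct=A59: ✓ → 3719
acct=A46: ✓ → 1880
plus_sum = 2278 + 2760 + 1656 + 2413 + 2290 + 3719 + 1880 = 16996

16996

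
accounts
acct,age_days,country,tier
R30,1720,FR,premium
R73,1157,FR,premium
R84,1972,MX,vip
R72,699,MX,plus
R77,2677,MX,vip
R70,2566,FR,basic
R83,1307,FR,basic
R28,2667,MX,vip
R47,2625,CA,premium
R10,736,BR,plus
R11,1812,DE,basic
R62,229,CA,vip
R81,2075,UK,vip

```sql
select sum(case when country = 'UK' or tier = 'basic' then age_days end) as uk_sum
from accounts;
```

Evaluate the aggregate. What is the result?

7760

acct=R30: ✗
acct=R73: ✗
acct=R84: ✗
acct=R72: ✗
acct=R77: ✗
acct=R70: ✓ → 2566
acct=R83: ✓ → 1307
acct=R28: ✗
acct=R47: ✗
acct=R10: ✗
acct=R11: ✓ → 1812
acct=R62: ✗
acct=R81: ✓ → 2075
uk_sum = 2566 + 1307 + 1812 + 2075 = 7760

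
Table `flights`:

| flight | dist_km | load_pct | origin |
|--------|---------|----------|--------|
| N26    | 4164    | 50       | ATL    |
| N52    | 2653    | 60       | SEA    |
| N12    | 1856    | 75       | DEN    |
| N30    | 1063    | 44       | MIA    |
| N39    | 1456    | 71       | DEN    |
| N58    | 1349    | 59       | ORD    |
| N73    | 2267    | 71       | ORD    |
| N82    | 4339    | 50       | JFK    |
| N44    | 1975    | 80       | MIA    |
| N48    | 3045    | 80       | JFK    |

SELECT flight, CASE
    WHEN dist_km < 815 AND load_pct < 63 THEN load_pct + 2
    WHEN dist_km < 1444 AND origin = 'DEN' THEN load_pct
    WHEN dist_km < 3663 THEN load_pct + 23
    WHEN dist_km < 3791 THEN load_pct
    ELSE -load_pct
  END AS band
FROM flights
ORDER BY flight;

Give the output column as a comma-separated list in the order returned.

flight=N12: dist_km < 3663 → 98
flight=N26: ELSE → -50
flight=N30: dist_km < 3663 → 67
flight=N39: dist_km < 3663 → 94
flight=N44: dist_km < 3663 → 103
flight=N48: dist_km < 3663 → 103
flight=N52: dist_km < 3663 → 83
flight=N58: dist_km < 3663 → 82
flight=N73: dist_km < 3663 → 94
flight=N82: ELSE → -50

98, -50, 67, 94, 103, 103, 83, 82, 94, -50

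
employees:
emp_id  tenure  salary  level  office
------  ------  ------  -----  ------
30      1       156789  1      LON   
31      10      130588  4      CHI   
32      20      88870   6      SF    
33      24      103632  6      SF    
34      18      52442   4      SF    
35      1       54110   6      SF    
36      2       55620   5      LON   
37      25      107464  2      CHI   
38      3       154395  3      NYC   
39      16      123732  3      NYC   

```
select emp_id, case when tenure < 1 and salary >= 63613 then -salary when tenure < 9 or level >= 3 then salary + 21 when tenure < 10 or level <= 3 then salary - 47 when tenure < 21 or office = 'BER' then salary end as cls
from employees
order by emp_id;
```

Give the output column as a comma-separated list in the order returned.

156810, 130609, 88891, 103653, 52463, 54131, 55641, 107417, 154416, 123753

emp_id=30: tenure < 9 or level >= 3 → 156810
emp_id=31: tenure < 9 or level >= 3 → 130609
emp_id=32: tenure < 9 or level >= 3 → 88891
emp_id=33: tenure < 9 or level >= 3 → 103653
emp_id=34: tenure < 9 or level >= 3 → 52463
emp_id=35: tenure < 9 or level >= 3 → 54131
emp_id=36: tenure < 9 or level >= 3 → 55641
emp_id=37: tenure < 10 or level <= 3 → 107417
emp_id=38: tenure < 9 or level >= 3 → 154416
emp_id=39: tenure < 9 or level >= 3 → 123753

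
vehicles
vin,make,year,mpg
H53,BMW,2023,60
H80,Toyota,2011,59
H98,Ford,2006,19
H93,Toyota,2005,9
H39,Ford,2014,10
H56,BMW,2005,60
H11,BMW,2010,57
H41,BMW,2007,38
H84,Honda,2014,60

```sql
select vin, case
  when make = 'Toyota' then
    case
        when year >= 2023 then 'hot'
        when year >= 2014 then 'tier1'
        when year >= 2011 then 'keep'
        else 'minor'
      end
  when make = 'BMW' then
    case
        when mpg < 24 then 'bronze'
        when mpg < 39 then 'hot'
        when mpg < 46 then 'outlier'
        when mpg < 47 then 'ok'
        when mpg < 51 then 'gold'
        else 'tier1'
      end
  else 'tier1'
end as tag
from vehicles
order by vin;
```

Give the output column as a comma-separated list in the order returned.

tier1, tier1, hot, tier1, tier1, keep, tier1, minor, tier1

vin=H11: make='BMW' → inner[ELSE] → tier1
vin=H39: make='Ford' → outer ELSE → tier1
vin=H41: make='BMW' → inner[mpg < 39] → hot
vin=H53: make='BMW' → inner[ELSE] → tier1
vin=H56: make='BMW' → inner[ELSE] → tier1
vin=H80: make='Toyota' → inner[year >= 2011] → keep
vin=H84: make='Honda' → outer ELSE → tier1
vin=H93: make='Toyota' → inner[ELSE] → minor
vin=H98: make='Ford' → outer ELSE → tier1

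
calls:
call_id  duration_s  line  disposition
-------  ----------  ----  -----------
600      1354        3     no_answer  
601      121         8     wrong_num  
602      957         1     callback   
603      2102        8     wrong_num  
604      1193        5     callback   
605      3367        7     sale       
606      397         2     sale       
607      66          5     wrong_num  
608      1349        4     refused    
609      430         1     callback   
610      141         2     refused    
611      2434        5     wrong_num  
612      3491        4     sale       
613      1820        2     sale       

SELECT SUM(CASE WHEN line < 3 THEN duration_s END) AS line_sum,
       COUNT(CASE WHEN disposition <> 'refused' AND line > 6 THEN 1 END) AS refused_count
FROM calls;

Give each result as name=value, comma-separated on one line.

[line_sum: line < 3]
call_id=600: ✗
call_id=601: ✗
call_id=602: ✓ → 957
call_id=603: ✗
call_id=604: ✗
call_id=605: ✗
call_id=606: ✓ → 397
call_id=607: ✗
call_id=608: ✗
call_id=609: ✓ → 430
call_id=610: ✓ → 141
call_id=611: ✗
call_id=612: ✗
call_id=613: ✓ → 1820
line_sum = 957 + 397 + 430 + 141 + 1820 = 3745
—
[refused_count: disposition <> 'refused' AND line > 6]
call_id=600: ✗
call_id=601: ✓ → 1
call_id=602: ✗
call_id=603: ✓ → 1
call_id=604: ✗
call_id=605: ✓ → 1
call_id=606: ✗
call_id=607: ✗
call_id=608: ✗
call_id=609: ✗
call_id=610: ✗
call_id=611: ✗
call_id=612: ✗
call_id=613: ✗
refused_count = COUNT(1, 1, 1) = 3

line_sum=3745, refused_count=3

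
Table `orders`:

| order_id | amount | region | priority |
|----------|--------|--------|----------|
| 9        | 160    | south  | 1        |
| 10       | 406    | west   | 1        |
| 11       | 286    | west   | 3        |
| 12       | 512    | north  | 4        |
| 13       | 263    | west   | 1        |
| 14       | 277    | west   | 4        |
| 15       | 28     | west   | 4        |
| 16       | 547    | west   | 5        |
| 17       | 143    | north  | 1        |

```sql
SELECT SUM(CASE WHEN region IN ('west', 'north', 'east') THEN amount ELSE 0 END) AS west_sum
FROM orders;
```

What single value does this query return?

2462

order_id=9: ✗
order_id=10: ✓ → 406
order_id=11: ✓ → 286
order_id=12: ✓ → 512
order_id=13: ✓ → 263
order_id=14: ✓ → 277
order_id=15: ✓ → 28
order_id=16: ✓ → 547
order_id=17: ✓ → 143
west_sum = 406 + 286 + 512 + 263 + 277 + 28 + 547 + 143 = 2462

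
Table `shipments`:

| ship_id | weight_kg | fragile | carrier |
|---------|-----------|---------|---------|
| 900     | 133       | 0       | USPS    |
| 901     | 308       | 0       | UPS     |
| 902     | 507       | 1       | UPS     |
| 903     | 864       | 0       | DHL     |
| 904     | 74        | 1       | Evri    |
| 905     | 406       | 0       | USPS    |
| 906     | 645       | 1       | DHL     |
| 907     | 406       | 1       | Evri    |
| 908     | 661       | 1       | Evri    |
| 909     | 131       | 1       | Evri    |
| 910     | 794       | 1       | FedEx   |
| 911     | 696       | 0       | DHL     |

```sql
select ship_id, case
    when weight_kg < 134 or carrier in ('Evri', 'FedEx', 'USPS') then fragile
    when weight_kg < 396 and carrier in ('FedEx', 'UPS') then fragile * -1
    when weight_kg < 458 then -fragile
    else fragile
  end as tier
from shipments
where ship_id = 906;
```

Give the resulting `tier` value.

1

ship_id = 906: weight_kg=645, fragile=1, carrier=DHL.
weight_kg < 134 or carrier in ('Evri', 'FedEx', 'USPS') → false
weight_kg < 396 and carrier in ('FedEx', 'UPS') → false
weight_kg < 458 → false
No prior WHEN matched → ELSE → 1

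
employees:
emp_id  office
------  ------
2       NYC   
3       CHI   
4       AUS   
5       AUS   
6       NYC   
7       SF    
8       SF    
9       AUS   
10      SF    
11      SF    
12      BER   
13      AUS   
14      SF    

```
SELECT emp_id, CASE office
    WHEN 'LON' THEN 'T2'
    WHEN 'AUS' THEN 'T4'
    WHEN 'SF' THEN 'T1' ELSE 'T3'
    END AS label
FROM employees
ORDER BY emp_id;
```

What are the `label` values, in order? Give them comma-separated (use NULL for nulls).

emp_id=2: ELSE → T3
emp_id=3: ELSE → T3
emp_id=4: office='AUS' → T4
emp_id=5: office='AUS' → T4
emp_id=6: ELSE → T3
emp_id=7: office='SF' → T1
emp_id=8: office='SF' → T1
emp_id=9: office='AUS' → T4
emp_id=10: office='SF' → T1
emp_id=11: office='SF' → T1
emp_id=12: ELSE → T3
emp_id=13: office='AUS' → T4
emp_id=14: office='SF' → T1

T3, T3, T4, T4, T3, T1, T1, T4, T1, T1, T3, T4, T1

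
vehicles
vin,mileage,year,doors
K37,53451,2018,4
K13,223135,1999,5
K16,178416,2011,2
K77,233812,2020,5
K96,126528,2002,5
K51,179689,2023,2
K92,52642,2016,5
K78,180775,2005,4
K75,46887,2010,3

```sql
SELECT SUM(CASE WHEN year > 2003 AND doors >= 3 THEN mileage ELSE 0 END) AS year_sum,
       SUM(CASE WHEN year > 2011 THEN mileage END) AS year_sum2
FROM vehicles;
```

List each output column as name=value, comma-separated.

[year_sum: year > 2003 AND doors >= 3]
vin=K37: ✓ → 53451
vin=K13: ✗
vin=K16: ✗
vin=K77: ✓ → 233812
vin=K96: ✗
vin=K51: ✗
vin=K92: ✓ → 52642
vin=K78: ✓ → 180775
vin=K75: ✓ → 46887
year_sum = 53451 + 233812 + 52642 + 180775 + 46887 = 567567
—
[year_sum2: year > 2011]
vin=K37: ✓ → 53451
vin=K13: ✗
vin=K16: ✗
vin=K77: ✓ → 233812
vin=K96: ✗
vin=K51: ✓ → 179689
vin=K92: ✓ → 52642
vin=K78: ✗
vin=K75: ✗
year_sum2 = 53451 + 233812 + 179689 + 52642 = 519594

year_sum=567567, year_sum2=519594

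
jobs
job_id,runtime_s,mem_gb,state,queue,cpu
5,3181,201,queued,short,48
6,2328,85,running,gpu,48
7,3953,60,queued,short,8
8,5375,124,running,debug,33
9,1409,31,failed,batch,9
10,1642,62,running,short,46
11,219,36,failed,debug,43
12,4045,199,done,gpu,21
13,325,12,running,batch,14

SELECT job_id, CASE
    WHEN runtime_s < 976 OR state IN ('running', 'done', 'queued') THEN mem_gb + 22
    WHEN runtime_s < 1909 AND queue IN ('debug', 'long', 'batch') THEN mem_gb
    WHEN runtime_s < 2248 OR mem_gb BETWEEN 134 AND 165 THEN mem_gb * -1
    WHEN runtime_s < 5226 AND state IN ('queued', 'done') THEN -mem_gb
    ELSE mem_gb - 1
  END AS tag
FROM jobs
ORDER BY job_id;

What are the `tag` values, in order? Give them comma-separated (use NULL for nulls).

job_id=5: runtime_s < 976 OR state IN ('running', 'done', 'queued') → 223
job_id=6: runtime_s < 976 OR state IN ('running', 'done', 'queued') → 107
job_id=7: runtime_s < 976 OR state IN ('running', 'done', 'queued') → 82
job_id=8: runtime_s < 976 OR state IN ('running', 'done', 'queued') → 146
job_id=9: runtime_s < 1909 AND queue IN ('debug', 'long', 'batch') → 31
job_id=10: runtime_s < 976 OR state IN ('running', 'done', 'queued') → 84
job_id=11: runtime_s < 976 OR state IN ('running', 'done', 'queued') → 58
job_id=12: runtime_s < 976 OR state IN ('running', 'done', 'queued') → 221
job_id=13: runtime_s < 976 OR state IN ('running', 'done', 'queued') → 34

223, 107, 82, 146, 31, 84, 58, 221, 34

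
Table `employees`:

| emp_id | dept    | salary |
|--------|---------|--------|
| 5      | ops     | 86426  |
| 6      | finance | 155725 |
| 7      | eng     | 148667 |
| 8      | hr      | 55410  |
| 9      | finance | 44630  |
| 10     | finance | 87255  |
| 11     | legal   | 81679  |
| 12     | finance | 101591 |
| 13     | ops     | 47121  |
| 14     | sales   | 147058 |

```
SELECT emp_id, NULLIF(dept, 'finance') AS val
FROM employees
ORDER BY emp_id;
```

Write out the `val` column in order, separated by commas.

ops, NULL, eng, hr, NULL, NULL, legal, NULL, ops, sales

emp_id=5: dept=ops vs finance: differ → ops
emp_id=6: dept=finance vs finance: equal → NULL
emp_id=7: dept=eng vs finance: differ → eng
emp_id=8: dept=hr vs finance: differ → hr
emp_id=9: dept=finance vs finance: equal → NULL
emp_id=10: dept=finance vs finance: equal → NULL
emp_id=11: dept=legal vs finance: differ → legal
emp_id=12: dept=finance vs finance: equal → NULL
emp_id=13: dept=ops vs finance: differ → ops
emp_id=14: dept=sales vs finance: differ → sales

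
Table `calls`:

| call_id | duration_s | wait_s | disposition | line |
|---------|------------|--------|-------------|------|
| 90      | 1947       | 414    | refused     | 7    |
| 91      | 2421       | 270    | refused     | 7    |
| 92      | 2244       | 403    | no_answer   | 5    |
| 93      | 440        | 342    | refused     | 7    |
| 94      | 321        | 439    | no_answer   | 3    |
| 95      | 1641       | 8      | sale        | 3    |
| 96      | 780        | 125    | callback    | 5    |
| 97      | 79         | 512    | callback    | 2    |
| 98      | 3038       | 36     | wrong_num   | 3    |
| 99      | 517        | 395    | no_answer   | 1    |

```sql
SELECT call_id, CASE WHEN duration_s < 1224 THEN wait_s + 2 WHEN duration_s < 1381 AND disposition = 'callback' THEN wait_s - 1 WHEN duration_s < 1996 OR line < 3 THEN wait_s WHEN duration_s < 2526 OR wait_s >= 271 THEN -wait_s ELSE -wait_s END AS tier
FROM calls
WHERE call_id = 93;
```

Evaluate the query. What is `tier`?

call_id = 93: duration_s=440, wait_s=342, disposition=refused, line=7.
duration_s < 1224 → true → 344

344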